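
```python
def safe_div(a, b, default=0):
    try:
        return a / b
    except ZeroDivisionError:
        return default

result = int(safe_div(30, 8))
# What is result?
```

Step-by-step execution trace:
1. `safe_div(30, 8)` enters try: `return 30 / 8` → returns 3.75. No exception raised.
2. `except ZeroDivisionError` is skipped.
3. `int(3.75)` → 3 → result = 3.
Result: 3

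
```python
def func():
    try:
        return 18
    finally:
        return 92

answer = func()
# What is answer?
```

Step-by-step execution trace:
1. `func()` enters try: `return 18` sets pending return value 18.
2. Before returning, `finally: return 92` runs and overrides the pending return.
3. func() returns 92 → answer = 92.
Result: 92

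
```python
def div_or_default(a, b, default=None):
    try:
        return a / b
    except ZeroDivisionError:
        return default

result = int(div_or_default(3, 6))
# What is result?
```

Step-by-step execution trace:
1. `div_or_default(3, 6)` enters try: `return 3 / 6` → returns 0.5. No exception raised.
2. `except ZeroDivisionError` is skipped.
3. `int(0.5)` → 0 → result = 0.
Result: 0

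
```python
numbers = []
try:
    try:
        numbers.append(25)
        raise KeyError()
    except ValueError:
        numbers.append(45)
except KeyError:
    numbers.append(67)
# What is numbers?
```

Step-by-step execution trace:
1. Inner try: `numbers.append(25)` → numbers = [25].
2. `raise KeyError()` raises KeyError.
3. Inner `except ValueError` does not match KeyError; exception propagates to outer try.
4. Outer `except KeyError` matches → `numbers.append(67)` → numbers = [25, 67].
Result: [25, 67]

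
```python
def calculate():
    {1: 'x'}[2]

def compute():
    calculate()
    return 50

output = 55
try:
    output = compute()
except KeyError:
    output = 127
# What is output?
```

Step-by-step execution trace:
1. output starts at 55.
2. try: `compute()` calls `calculate()`.
3. `calculate()` evaluates `{1: 'x'}[2]`, which raises KeyError; it propagates through compute (uncaught).
4. `return 50` in compute is not reached; the assignment to output does not complete.
5. `except KeyError` matches → output = 127.
Result: 127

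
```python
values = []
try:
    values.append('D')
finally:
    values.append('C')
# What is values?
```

Step-by-step execution trace:
1. try: `values.append('D')` → values = ['D'].
2. The try body completes without raising.
3. finally always runs: `values.append('C')` → values = ['D', 'C'].
Result: ['D', 'C']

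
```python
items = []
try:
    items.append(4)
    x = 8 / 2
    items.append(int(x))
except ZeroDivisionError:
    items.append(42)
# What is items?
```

Step-by-step execution trace:
1. try: `items.append(4)` → items = [4].
2. `x = 8 / 2` → x = 4.0. No exception raised.
3. `items.append(int(x))` → items = [4, 4].
4. `except ZeroDivisionError` is skipped (no exception was raised).
Result: [4, 4]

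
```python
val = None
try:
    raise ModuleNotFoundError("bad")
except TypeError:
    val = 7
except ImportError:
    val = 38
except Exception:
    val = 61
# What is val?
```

Step-by-step execution trace:
1. `raise ModuleNotFoundError(...)` raises ModuleNotFoundError.
2. `except TypeError` does not match (ModuleNotFoundError is not a subclass of TypeError); skipped.
3. `except ImportError` matches (ModuleNotFoundError is a subclass of ImportError) → val = 38.
4. `except Exception` is not reached.
Result: 38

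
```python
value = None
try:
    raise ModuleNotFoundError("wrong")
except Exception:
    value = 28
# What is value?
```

Step-by-step execution trace:
1. `raise ModuleNotFoundError(...)` raises ModuleNotFoundError.
2. `except Exception` matches (ModuleNotFoundError is a subclass of Exception) → value = 28.
Result: 28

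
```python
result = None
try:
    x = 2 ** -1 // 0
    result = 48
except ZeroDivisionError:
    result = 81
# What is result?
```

Step-by-step execution trace:
1. `x = 2 ** -1 // 0` raises ZeroDivisionError.
2. `result = 48` is not reached.
3. `except ZeroDivisionError` matches → result = 81.
Result: 81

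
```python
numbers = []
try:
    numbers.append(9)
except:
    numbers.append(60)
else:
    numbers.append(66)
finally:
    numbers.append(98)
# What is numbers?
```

Step-by-step execution trace:
1. try: `numbers.append(9)` → numbers = [9]. No exception raised.
2. `except` is skipped.
3. `else` runs: `numbers.append(66)` → numbers = [9, 66].
4. `finally` always runs: `numbers.append(98)` → numbers = [9, 66, 98].
Result: [9, 66, 98]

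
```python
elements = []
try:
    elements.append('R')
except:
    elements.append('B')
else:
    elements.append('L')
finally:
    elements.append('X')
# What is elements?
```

Step-by-step execution trace:
1. try: `elements.append('R')` → elements = ['R']. No exception raised.
2. `except` is skipped.
3. `else` runs: `elements.append('L')` → elements = ['R', 'L'].
4. `finally` always runs: `elements.append('X')` → elements = ['R', 'L', 'X'].
Result: ['R', 'L', 'X']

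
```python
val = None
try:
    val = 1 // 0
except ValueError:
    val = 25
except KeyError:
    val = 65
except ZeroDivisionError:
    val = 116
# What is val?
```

Step-by-step execution trace:
1. `val = 1 // 0` raises ZeroDivisionError.
2. `except ValueError` does not match ZeroDivisionError; skipped.
3. `except KeyError` does not match ZeroDivisionError; skipped.
4. `except ZeroDivisionError` matches → val = 116.
Result: 116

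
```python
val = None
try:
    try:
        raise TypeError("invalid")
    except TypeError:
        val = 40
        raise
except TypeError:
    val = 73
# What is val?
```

Step-by-step execution trace:
1. Inner try: `raise TypeError("invalid")` raises TypeError.
2. Inner `except TypeError` matches → val = 40.
3. bare `raise` re-raises the same TypeError.
4. Outer `except TypeError` matches → val = 73.
Result: 73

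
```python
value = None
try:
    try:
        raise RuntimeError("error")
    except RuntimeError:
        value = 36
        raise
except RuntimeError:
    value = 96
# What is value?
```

Step-by-step execution trace:
1. Inner try: `raise RuntimeError("error")` raises RuntimeError.
2. Inner `except RuntimeError` matches → value = 36.
3. bare `raise` re-raises the same RuntimeError.
4. Outer `except RuntimeError` matches → value = 96.
Result: 96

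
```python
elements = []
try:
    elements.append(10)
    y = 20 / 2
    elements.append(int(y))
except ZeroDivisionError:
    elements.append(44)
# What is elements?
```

Step-by-step execution trace:
1. try: `elements.append(10)` → elements = [10].
2. `y = 20 / 2` → y = 10.0. No exception raised.
3. `elements.append(int(y))` → elements = [10, 10].
4. `except ZeroDivisionError` is skipped (no exception was raised).
Result: [10, 10]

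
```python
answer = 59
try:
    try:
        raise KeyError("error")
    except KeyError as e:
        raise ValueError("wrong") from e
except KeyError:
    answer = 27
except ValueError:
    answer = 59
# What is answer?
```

Step-by-step execution trace:
1. Inner try raises KeyError; inner `except KeyError as e` catches it.
2. `raise ValueError(...) from e` raises ValueError (KeyError is attached as __cause__, but only ValueError is active).
3. Outer `except KeyError` does not match ValueError; skipped.
4. Outer `except ValueError` matches → answer = 59.
Result: 59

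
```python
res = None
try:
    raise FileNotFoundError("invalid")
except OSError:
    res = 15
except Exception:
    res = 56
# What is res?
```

Step-by-step execution trace:
1. `raise FileNotFoundError(...)` raises FileNotFoundError.
2. `except OSError` matches (FileNotFoundError is a subclass of OSError) → res = 15.
3. `except Exception` is not reached.
Result: 15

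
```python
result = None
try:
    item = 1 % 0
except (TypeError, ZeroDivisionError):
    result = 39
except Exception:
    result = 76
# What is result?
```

Step-by-step execution trace:
1. `item = 1 % 0` raises ZeroDivisionError.
2. `except (TypeError, ZeroDivisionError)` matches (ZeroDivisionError is in the tuple) → result = 39.
3. `except Exception` is not reached.
Result: 39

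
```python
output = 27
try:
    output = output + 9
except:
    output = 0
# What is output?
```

Step-by-step execution trace:
1. output starts at 27.
2. try: `output = output + 9` → output = 36. No exception raised.
3. `except` is skipped.
Result: 36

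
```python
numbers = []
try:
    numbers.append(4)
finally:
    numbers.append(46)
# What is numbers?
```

Step-by-step execution trace:
1. try: `numbers.append(4)` → numbers = [4].
2. The try body completes without raising.
3. finally always runs: `numbers.append(46)` → numbers = [4, 46].
Result: [4, 46]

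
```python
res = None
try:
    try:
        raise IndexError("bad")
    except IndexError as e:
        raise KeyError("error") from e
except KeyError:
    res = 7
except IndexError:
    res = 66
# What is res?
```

Step-by-step execution trace:
1. Inner try raises IndexError; inner `except IndexError as e` catches it.
2. `raise KeyError(...) from e` raises KeyError (IndexError is attached as __cause__, but only KeyError is active).
3. Outer `except KeyError` matches → res = 7.
4. `except IndexError` is not reached.
Result: 7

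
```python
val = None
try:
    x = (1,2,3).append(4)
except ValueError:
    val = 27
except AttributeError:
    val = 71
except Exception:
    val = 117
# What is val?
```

Step-by-step execution trace:
1. `x = (1,2,3).append(4)` raises AttributeError.
2. `except ValueError` does not match AttributeError; skipped.
3. `except AttributeError` matches → val = 71.
4. Remaining except clauses are skipped.
Result: 71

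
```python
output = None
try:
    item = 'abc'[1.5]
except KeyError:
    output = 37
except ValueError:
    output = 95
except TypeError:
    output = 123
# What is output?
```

Step-by-step execution trace:
1. `item = 'abc'[1.5]` raises TypeError.
2. `except KeyError` does not match TypeError; skipped.
3. `except ValueError` does not match TypeError; skipped.
4. `except TypeError` matches → output = 123.
Result: 123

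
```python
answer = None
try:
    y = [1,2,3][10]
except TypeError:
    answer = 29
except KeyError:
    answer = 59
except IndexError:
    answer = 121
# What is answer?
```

Step-by-step execution trace:
1. `y = [1,2,3][10]` raises IndexError.
2. `except TypeError` does not match IndexError; skipped.
3. `except KeyError` does not match IndexError; skipped.
4. `except IndexError` matches → answer = 121.
Result: 121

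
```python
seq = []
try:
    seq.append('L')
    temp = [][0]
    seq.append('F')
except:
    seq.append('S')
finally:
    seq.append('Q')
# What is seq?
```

Step-by-step execution trace:
1. try: `seq.append('L')` → seq = ['L'].
2. `temp = [][0]` raises IndexError; `seq.append('F')` is not reached.
3. bare `except` matches → `seq.append('S')` → seq = ['L', 'S'].
4. finally always runs: `seq.append('Q')` → seq = ['L', 'S', 'Q'].
Result: ['L', 'S', 'Q']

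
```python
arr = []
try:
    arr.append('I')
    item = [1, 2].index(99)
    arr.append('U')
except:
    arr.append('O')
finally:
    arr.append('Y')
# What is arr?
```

Step-by-step execution trace:
1. try: `arr.append('I')` → arr = ['I'].
2. `item = [1, 2].index(99)` raises ValueError; `arr.append('U')` is not reached.
3. bare `except` matches → `arr.append('O')` → arr = ['I', 'O'].
4. finally always runs: `arr.append('Y')` → arr = ['I', 'O', 'Y'].
Result: ['I', 'O', 'Y']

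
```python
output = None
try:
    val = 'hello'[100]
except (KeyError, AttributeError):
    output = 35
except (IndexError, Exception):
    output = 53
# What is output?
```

Step-by-step execution trace:
1. `val = 'hello'[100]` raises IndexError.
2. `except (KeyError, AttributeError)` does not match IndexError; skipped.
3. `except (IndexError, Exception)` matches (IndexError is in the tuple) → output = 53.
Result: 53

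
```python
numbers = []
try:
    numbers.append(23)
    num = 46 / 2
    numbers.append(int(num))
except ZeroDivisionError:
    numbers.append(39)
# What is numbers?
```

Step-by-step execution trace:
1. try: `numbers.append(23)` → numbers = [23].
2. `num = 46 / 2` → num = 23.0. No exception raised.
3. `numbers.append(int(num))` → numbers = [23, 23].
4. `except ZeroDivisionError` is skipped (no exception was raised).
Result: [23, 23]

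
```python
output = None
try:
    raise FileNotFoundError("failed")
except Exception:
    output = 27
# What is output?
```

Step-by-step execution trace:
1. `raise FileNotFoundError(...)` raises FileNotFoundError.
2. `except Exception` matches (FileNotFoundError is a subclass of Exception) → output = 27.
Result: 27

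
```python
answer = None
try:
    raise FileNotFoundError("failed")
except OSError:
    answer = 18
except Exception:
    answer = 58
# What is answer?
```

Step-by-step execution trace:
1. `raise FileNotFoundError(...)` raises FileNotFoundError.
2. `except OSError` matches (FileNotFoundError is a subclass of OSError) → answer = 18.
3. `except Exception` is not reached.
Result: 18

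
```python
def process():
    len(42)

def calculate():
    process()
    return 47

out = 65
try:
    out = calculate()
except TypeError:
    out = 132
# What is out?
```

Step-by-step execution trace:
1. out starts at 65.
2. try: `calculate()` calls `process()`.
3. `process()` evaluates `len(42)`, which raises TypeError; it propagates through calculate (uncaught).
4. `return 47` in calculate is not reached; the assignment to out does not complete.
5. `except TypeError` matches → out = 132.
Result: 132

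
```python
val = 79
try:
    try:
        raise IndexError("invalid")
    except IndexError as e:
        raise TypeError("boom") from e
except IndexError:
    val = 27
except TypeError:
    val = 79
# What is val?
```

Step-by-step execution trace:
1. Inner try raises IndexError; inner `except IndexError as e` catches it.
2. `raise TypeError(...) from e` raises TypeError (IndexError is attached as __cause__, but only TypeError is active).
3. Outer `except IndexError` does not match TypeError; skipped.
4. Outer `except TypeError` matches → val = 79.
Result: 79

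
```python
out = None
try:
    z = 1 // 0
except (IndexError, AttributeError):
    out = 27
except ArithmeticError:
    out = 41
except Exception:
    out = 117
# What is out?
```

Step-by-step execution trace:
1. `z = 1 // 0` raises ZeroDivisionError.
2. `except (IndexError, AttributeError)` does not match ZeroDivisionError; skipped.
3. `except ArithmeticError` matches (ZeroDivisionError is a subclass of ArithmeticError) → out = 41.
4. `except Exception` is not reached.
Result: 41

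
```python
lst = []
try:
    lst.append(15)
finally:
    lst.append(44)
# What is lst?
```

Step-by-step execution trace:
1. try: `lst.append(15)` → lst = [15].
2. The try body completes without raising.
3. finally always runs: `lst.append(44)` → lst = [15, 44].
Result: [15, 44]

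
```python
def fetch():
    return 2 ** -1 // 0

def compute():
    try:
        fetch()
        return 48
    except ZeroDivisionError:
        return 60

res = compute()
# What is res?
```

Step-by-step execution trace:
1. `compute()` calls `fetch()`.
2. `fetch()` evaluates `2 ** -1 // 0`, which raises ZeroDivisionError; it propagates to the caller.
3. `return 48` is not reached.
4. `except ZeroDivisionError` in compute matches → returns 60.
5. res = 60.
Result: 60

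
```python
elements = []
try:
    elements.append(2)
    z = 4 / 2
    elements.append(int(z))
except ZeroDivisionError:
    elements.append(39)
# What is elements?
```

Step-by-step execution trace:
1. try: `elements.append(2)` → elements = [2].
2. `z = 4 / 2` → z = 2.0. No exception raised.
3. `elements.append(int(z))` → elements = [2, 2].
4. `except ZeroDivisionError` is skipped (no exception was raised).
Result: [2, 2]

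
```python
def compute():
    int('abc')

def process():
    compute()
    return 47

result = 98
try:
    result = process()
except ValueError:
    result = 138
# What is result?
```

Step-by-step execution trace:
1. result starts at 98.
2. try: `process()` calls `compute()`.
3. `compute()` evaluates `int('abc')`, which raises ValueError; it propagates through process (uncaught).
4. `return 47` in process is not reached; the assignment to result does not complete.
5. `except ValueError` matches → result = 138.
Result: 138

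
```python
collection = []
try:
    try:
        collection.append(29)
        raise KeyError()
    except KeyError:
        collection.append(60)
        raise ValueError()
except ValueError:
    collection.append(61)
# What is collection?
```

Step-by-step execution trace:
1. Inner try: `collection.append(29)` → collection = [29].
2. `raise KeyError()` raises KeyError.
3. Inner `except KeyError` matches → `collection.append(60)` → collection = [29, 60].
4. `raise ValueError()` raises ValueError; propagates to outer try.
5. Outer `except ValueError` matches → `collection.append(61)` → collection = [29, 60, 61].
Result: [29, 60, 61]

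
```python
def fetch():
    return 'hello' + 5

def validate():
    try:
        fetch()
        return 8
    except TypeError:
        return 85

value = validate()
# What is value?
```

Step-by-step execution trace:
1. `validate()` calls `fetch()`.
2. `fetch()` evaluates `'hello' + 5`, which raises TypeError; it propagates to the caller.
3. `return 8` is not reached.
4. `except TypeError` in validate matches → returns 85.
5. value = 85.
Result: 85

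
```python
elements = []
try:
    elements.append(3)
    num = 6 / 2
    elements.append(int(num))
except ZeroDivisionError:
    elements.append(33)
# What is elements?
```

Step-by-step execution trace:
1. try: `elements.append(3)` → elements = [3].
2. `num = 6 / 2` → num = 3.0. No exception raised.
3. `elements.append(int(num))` → elements = [3, 3].
4. `except ZeroDivisionError` is skipped (no exception was raised).
Result: [3, 3]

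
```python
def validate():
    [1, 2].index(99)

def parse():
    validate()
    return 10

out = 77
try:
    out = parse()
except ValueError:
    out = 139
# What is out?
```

Step-by-step execution trace:
1. out starts at 77.
2. try: `parse()` calls `validate()`.
3. `validate()` evaluates `[1, 2].index(99)`, which raises ValueError; it propagates through parse (uncaught).
4. `return 10` in parse is not reached; the assignment to out does not complete.
5. `except ValueError` matches → out = 139.
Result: 139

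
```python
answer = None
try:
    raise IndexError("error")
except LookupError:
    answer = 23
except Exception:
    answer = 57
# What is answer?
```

Step-by-step execution trace:
1. `raise IndexError(...)` raises IndexError.
2. `except LookupError` matches (IndexError is a subclass of LookupError) → answer = 23.
3. `except Exception` is not reached.
Result: 23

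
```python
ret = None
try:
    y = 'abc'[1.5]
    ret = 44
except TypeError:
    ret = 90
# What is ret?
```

Step-by-step execution trace:
1. `y = 'abc'[1.5]` raises TypeError.
2. `ret = 44` is not reached.
3. `except TypeError` matches → ret = 90.
Result: 90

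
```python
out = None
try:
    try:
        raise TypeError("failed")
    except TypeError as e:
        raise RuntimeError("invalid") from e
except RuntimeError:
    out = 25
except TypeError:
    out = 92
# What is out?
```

Step-by-step execution trace:
1. Inner try raises TypeError; inner `except TypeError as e` catches it.
2. `raise RuntimeError(...) from e` raises RuntimeError (TypeError is attached as __cause__, but only RuntimeError is active).
3. Outer `except RuntimeError` matches → out = 25.
4. `except TypeError` is not reached.
Result: 25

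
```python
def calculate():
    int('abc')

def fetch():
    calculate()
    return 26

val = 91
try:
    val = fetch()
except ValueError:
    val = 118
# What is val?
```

Step-by-step execution trace:
1. val starts at 91.
2. try: `fetch()` calls `calculate()`.
3. `calculate()` evaluates `int('abc')`, which raises ValueError; it propagates through fetch (uncaught).
4. `return 26` in fetch is not reached; the assignment to val does not complete.
5. `except ValueError` matches → val = 118.
Result: 118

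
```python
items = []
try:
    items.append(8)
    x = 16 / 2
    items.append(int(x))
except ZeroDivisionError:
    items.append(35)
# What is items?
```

Step-by-step execution trace:
1. try: `items.append(8)` → items = [8].
2. `x = 16 / 2` → x = 8.0. No exception raised.
3. `items.append(int(x))` → items = [8, 8].
4. `except ZeroDivisionError` is skipped (no exception was raised).
Result: [8, 8]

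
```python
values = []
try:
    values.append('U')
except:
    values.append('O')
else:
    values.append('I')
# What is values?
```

Step-by-step execution trace:
1. try: `values.append('U')` → values = ['U']. No exception raised.
2. `except` is skipped.
3. `else` runs (try completed without exception): `values.append('I')` → values = ['U', 'I'].
Result: ['U', 'I']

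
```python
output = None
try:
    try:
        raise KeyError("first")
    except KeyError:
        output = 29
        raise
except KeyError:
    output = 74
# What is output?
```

Step-by-step execution trace:
1. Inner try: `raise KeyError("first")` raises KeyError.
2. Inner `except KeyError` matches → output = 29.
3. bare `raise` re-raises the same KeyError.
4. Outer `except KeyError` matches → output = 74.
Result: 74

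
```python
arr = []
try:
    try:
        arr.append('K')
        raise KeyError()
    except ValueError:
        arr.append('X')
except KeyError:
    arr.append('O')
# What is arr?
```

Step-by-step execution trace:
1. Inner try: `arr.append('K')` → arr = ['K'].
2. `raise KeyError()` raises KeyError.
3. Inner `except ValueError` does not match KeyError; exception propagates to outer try.
4. Outer `except KeyError` matches → `arr.append('O')` → arr = ['K', 'O'].
Result: ['K', 'O']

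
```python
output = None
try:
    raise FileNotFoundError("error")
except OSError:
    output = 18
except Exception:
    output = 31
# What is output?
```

Step-by-step execution trace:
1. `raise FileNotFoundError(...)` raises FileNotFoundError.
2. `except OSError` matches (FileNotFoundError is a subclass of OSError) → output = 18.
3. `except Exception` is not reached.
Result: 18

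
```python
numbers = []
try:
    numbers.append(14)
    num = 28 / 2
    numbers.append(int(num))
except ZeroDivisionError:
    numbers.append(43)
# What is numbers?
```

Step-by-step execution trace:
1. try: `numbers.append(14)` → numbers = [14].
2. `num = 28 / 2` → num = 14.0. No exception raised.
3. `numbers.append(int(num))` → numbers = [14, 14].
4. `except ZeroDivisionError` is skipped (no exception was raised).
Result: [14, 14]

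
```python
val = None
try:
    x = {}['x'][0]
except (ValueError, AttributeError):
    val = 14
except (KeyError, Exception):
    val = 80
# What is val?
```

Step-by-step execution trace:
1. `x = {}['x'][0]` raises KeyError.
2. `except (ValueError, AttributeError)` does not match KeyError; skipped.
3. `except (KeyError, Exception)` matches (KeyError is in the tuple) → val = 80.
Result: 80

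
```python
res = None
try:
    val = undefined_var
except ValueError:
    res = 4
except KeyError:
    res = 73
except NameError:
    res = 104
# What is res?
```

Step-by-step execution trace:
1. `val = undefined_var` raises NameError.
2. `except ValueError` does not match NameError; skipped.
3. `except KeyError` does not match NameError; skipped.
4. `except NameError` matches → res = 104.
Result: 104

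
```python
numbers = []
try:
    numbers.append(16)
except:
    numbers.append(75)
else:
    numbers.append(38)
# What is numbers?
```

Step-by-step execution trace:
1. try: `numbers.append(16)` → numbers = [16]. No exception raised.
2. `except` is skipped.
3. `else` runs (try completed without exception): `numbers.append(38)` → numbers = [16, 38].
Result: [16, 38]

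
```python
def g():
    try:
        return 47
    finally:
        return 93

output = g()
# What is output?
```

Step-by-step execution trace:
1. `g()` enters try: `return 47` sets pending return value 47.
2. Before returning, `finally: return 93` runs and overrides the pending return.
3. g() returns 93 → output = 93.
Result: 93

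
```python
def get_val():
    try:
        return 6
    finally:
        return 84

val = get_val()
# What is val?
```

Step-by-step execution trace:
1. `get_val()` enters try: `return 6` sets pending return value 6.
2. Before returning, `finally: return 84` runs and overrides the pending return.
3. get_val() returns 84 → val = 84.
Result: 84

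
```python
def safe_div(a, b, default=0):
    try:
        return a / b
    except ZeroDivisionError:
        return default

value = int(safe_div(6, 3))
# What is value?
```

Step-by-step execution trace:
1. `safe_div(6, 3)` enters try: `return 6 / 3` → returns 2.0. No exception raised.
2. `except ZeroDivisionError` is skipped.
3. `int(2.0)` → 2 → value = 2.
Result: 2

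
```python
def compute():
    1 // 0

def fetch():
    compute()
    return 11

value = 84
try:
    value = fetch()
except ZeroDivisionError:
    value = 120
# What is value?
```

Step-by-step execution trace:
1. value starts at 84.
2. try: `fetch()` calls `compute()`.
3. `compute()` evaluates `1 // 0`, which raises ZeroDivisionError; it propagates through fetch (uncaught).
4. `return 11` in fetch is not reached; the assignment to value does not complete.
5. `except ZeroDivisionError` matches → value = 120.
Result: 120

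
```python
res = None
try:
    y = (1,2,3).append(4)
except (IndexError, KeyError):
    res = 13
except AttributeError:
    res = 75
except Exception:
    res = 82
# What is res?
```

Step-by-step execution trace:
1. `y = (1,2,3).append(4)` raises AttributeError.
2. `except (IndexError, KeyError)` does not match AttributeError; skipped.
3. `except AttributeError` matches (exact type match) → res = 75.
4. `except Exception` is not reached.
Result: 75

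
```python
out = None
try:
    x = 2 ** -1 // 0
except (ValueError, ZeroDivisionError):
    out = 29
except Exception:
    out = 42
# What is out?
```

Step-by-step execution trace:
1. `x = 2 ** -1 // 0` raises ZeroDivisionError.
2. `except (ValueError, ZeroDivisionError)` matches (ZeroDivisionError is in the tuple) → out = 29.
3. `except Exception` is not reached.
Result: 29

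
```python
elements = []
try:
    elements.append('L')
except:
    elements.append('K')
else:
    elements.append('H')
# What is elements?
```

Step-by-step execution trace:
1. try: `elements.append('L')` → elements = ['L']. No exception raised.
2. `except` is skipped.
3. `else` runs (try completed without exception): `elements.append('H')` → elements = ['L', 'H'].
Result: ['L', 'H']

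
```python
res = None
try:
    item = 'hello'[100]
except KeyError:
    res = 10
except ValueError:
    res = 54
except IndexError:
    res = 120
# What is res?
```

Step-by-step execution trace:
1. `item = 'hello'[100]` raises IndexError.
2. `except KeyError` does not match IndexError; skipped.
3. `except ValueError` does not match IndexError; skipped.
4. `except IndexError` matches → res = 120.
Result: 120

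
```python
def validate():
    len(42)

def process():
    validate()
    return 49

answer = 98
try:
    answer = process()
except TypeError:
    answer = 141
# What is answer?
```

Step-by-step execution trace:
1. answer starts at 98.
2. try: `process()` calls `validate()`.
3. `validate()` evaluates `len(42)`, which raises TypeError; it propagates through process (uncaught).
4. `return 49` in process is not reached; the assignment to answer does not complete.
5. `except TypeError` matches → answer = 141.
Result: 141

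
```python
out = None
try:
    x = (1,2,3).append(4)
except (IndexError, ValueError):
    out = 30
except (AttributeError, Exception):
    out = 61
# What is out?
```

Step-by-step execution trace:
1. `x = (1,2,3).append(4)` raises AttributeError.
2. `except (IndexError, ValueError)` does not match AttributeError; skipped.
3. `except (AttributeError, Exception)` matches (AttributeError is in the tuple) → out = 61.
Result: 61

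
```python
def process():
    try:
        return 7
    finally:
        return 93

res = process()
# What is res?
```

Step-by-step execution trace:
1. `process()` enters try: `return 7` sets pending return value 7.
2. Before returning, `finally: return 93` runs and overrides the pending return.
3. process() returns 93 → res = 93.
Result: 93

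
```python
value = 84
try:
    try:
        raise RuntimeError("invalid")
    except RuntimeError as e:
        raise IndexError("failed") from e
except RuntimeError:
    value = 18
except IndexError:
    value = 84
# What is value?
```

Step-by-step execution trace:
1. Inner try raises RuntimeError; inner `except RuntimeError as e` catches it.
2. `raise IndexError(...) from e` raises IndexError (RuntimeError is attached as __cause__, but only IndexError is active).
3. Outer `except RuntimeError` does not match IndexError; skipped.
4. Outer `except IndexError` matches → value = 84.
Result: 84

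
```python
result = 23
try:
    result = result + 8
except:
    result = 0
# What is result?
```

Step-by-step execution trace:
1. result starts at 23.
2. try: `result = result + 8` → result = 31. No exception raised.
3. `except` is skipped.
Result: 31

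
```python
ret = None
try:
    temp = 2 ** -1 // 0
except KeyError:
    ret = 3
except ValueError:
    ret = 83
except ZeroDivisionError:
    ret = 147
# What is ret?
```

Step-by-step execution trace:
1. `temp = 2 ** -1 // 0` raises ZeroDivisionError.
2. `except KeyError` does not match ZeroDivisionError; skipped.
3. `except ValueError` does not match ZeroDivisionError; skipped.
4. `except ZeroDivisionError` matches → ret = 147.
Result: 147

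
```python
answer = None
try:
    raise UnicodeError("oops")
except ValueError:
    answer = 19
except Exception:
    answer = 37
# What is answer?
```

Step-by-step execution trace:
1. `raise UnicodeError(...)` raises UnicodeError.
2. `except ValueError` matches (UnicodeError is a subclass of ValueError) → answer = 19.
3. `except Exception` is not reached.
Result: 19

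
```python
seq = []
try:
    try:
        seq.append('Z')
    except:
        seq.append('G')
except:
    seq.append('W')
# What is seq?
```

Step-by-step execution trace:
1. Inner try: `seq.append('Z')` → seq = ['Z']. No exception raised.
2. Inner `except` is skipped.
3. Inner try completes normally; outer `except` is skipped.
Result: ['Z']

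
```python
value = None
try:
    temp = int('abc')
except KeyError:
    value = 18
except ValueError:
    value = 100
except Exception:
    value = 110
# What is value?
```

Step-by-step execution trace:
1. `temp = int('abc')` raises ValueError.
2. `except KeyError` does not match ValueError; skipped.
3. `except ValueError` matches → value = 100.
4. Remaining except clauses are skipped.
Result: 100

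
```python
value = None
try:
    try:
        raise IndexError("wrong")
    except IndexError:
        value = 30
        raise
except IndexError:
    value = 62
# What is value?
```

Step-by-step execution trace:
1. Inner try: `raise IndexError("wrong")` raises IndexError.
2. Inner `except IndexError` matches → value = 30.
3. bare `raise` re-raises the same IndexError.
4. Outer `except IndexError` matches → value = 62.
Result: 62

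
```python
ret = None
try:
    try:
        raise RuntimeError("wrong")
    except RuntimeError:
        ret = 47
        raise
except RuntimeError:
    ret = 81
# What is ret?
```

Step-by-step execution trace:
1. Inner try: `raise RuntimeError("wrong")` raises RuntimeError.
2. Inner `except RuntimeError` matches → ret = 47.
3. bare `raise` re-raises the same RuntimeError.
4. Outer `except RuntimeError` matches → ret = 81.
Result: 81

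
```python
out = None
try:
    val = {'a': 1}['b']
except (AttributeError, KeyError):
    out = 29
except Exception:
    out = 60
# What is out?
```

Step-by-step execution trace:
1. `val = {'a': 1}['b']` raises KeyError.
2. `except (AttributeError, KeyError)` matches (KeyError is in the tuple) → out = 29.
3. `except Exception` is not reached.
Result: 29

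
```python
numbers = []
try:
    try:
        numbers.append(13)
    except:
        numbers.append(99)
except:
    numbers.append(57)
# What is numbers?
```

Step-by-step execution trace:
1. Inner try: `numbers.append(13)` → numbers = [13]. No exception raised.
2. Inner `except` is skipped.
3. Inner try completes normally; outer `except` is skipped.
Result: [13]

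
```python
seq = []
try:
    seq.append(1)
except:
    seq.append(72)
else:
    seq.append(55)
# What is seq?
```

Step-by-step execution trace:
1. try: `seq.append(1)` → seq = [1]. No exception raised.
2. `except` is skipped.
3. `else` runs (try completed without exception): `seq.append(55)` → seq = [1, 55].
Result: [1, 55]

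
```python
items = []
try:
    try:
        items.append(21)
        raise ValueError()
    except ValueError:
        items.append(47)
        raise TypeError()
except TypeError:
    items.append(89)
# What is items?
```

Step-by-step execution trace:
1. Inner try: `items.append(21)` → items = [21].
2. `raise ValueError()` raises ValueError.
3. Inner `except ValueError` matches → `items.append(47)` → items = [21, 47].
4. `raise TypeError()` raises TypeError; propagates to outer try.
5. Outer `except TypeError` matches → `items.append(89)` → items = [21, 47, 89].
Result: [21, 47, 89]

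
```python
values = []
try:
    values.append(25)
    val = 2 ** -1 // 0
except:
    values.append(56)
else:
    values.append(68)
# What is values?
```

Step-by-step execution trace:
1. try: `values.append(25)` → values = [25].
2. `val = 2 ** -1 // 0` raises ZeroDivisionError.
3. bare `except` matches → `values.append(56)` → values = [25, 56].
4. `else` is skipped (an exception was raised).
Result: [25, 56]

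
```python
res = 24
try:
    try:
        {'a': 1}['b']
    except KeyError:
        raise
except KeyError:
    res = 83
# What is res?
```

Step-by-step execution trace:
1. Inner try: `{'a': 1}['b']` raises KeyError.
2. Inner `except KeyError` matches; bare `raise` re-raises the same KeyError.
3. Outer `except KeyError` matches → res = 83.
Result: 83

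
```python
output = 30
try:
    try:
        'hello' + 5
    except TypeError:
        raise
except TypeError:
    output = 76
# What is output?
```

Step-by-step execution trace:
1. Inner try: `'hello' + 5` raises TypeError.
2. Inner `except TypeError` matches; bare `raise` re-raises the same TypeError.
3. Outer `except TypeError` matches → output = 76.
Result: 76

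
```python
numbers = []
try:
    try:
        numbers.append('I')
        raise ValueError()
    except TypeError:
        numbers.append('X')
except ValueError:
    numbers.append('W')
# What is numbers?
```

Step-by-step execution trace:
1. Inner try: `numbers.append('I')` → numbers = ['I'].
2. `raise ValueError()` raises ValueError.
3. Inner `except TypeError` does not match ValueError; exception propagates to outer try.
4. Outer `except ValueError` matches → `numbers.append('W')` → numbers = ['I', 'W'].
Result: ['I', 'W']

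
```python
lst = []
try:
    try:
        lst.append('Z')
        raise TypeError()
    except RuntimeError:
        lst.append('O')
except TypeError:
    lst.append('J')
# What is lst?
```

Step-by-step execution trace:
1. Inner try: `lst.append('Z')` → lst = ['Z'].
2. `raise TypeError()` raises TypeError.
3. Inner `except RuntimeError` does not match TypeError; exception propagates to outer try.
4. Outer `except TypeError` matches → `lst.append('J')` → lst = ['Z', 'J'].
Result: ['Z', 'J']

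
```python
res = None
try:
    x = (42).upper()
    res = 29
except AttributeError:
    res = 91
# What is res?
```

Step-by-step execution trace:
1. `x = (42).upper()` raises AttributeError.
2. `res = 29` is not reached.
3. `except AttributeError` matches → res = 91.
Result: 91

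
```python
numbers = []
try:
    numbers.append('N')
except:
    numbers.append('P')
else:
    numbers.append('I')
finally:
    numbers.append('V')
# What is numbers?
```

Step-by-step execution trace:
1. try: `numbers.append('N')` → numbers = ['N']. No exception raised.
2. `except` is skipped.
3. `else` runs: `numbers.append('I')` → numbers = ['N', 'I'].
4. `finally` always runs: `numbers.append('V')` → numbers = ['N', 'I', 'V'].
Result: ['N', 'I', 'V']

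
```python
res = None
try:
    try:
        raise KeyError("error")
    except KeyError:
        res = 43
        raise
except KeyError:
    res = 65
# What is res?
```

Step-by-step execution trace:
1. Inner try: `raise KeyError("error")` raises KeyError.
2. Inner `except KeyError` matches → res = 43.
3. bare `raise` re-raises the same KeyError.
4. Outer `except KeyError` matches → res = 65.
Result: 65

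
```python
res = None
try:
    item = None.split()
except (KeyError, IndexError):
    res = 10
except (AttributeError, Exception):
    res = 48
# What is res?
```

Step-by-step execution trace:
1. `item = None.split()` raises AttributeError.
2. `except (KeyError, IndexError)` does not match AttributeError; skipped.
3. `except (AttributeError, Exception)` matches (AttributeError is in the tuple) → res = 48.
Result: 48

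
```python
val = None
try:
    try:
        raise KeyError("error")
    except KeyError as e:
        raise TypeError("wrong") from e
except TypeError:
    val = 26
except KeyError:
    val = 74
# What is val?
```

Step-by-step execution trace:
1. Inner try raises KeyError; inner `except KeyError as e` catches it.
2. `raise TypeError(...) from e` raises TypeError (KeyError is attached as __cause__, but only TypeError is active).
3. Outer `except TypeError` matches → val = 26.
4. `except KeyError` is not reached.
Result: 26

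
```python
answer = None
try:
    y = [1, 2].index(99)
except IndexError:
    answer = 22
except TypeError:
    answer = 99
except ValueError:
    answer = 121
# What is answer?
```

Step-by-step execution trace:
1. `y = [1, 2].index(99)` raises ValueError.
2. `except IndexError` does not match ValueError; skipped.
3. `except TypeError` does not match ValueError; skipped.
4. `except ValueError` matches → answer = 121.
Result: 121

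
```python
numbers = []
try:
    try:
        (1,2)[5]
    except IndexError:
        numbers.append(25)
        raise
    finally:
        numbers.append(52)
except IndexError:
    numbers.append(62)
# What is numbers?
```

Step-by-step execution trace:
1. Inner try: `(1,2)[5]` raises IndexError.
2. Inner `except IndexError` matches → `numbers.append(25)` → numbers = [25].
3. bare `raise` re-raises IndexError.
4. Inner `finally` runs during unwinding: `numbers.append(52)` → numbers = [25, 52].
5. Outer `except IndexError` matches → `numbers.append(62)` → numbers = [25, 52, 62].
Result: [25, 52, 62]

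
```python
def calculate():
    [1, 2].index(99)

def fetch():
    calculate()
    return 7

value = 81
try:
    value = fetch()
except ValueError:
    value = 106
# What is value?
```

Step-by-step execution trace:
1. value starts at 81.
2. try: `fetch()` calls `calculate()`.
3. `calculate()` evaluates `[1, 2].index(99)`, which raises ValueError; it propagates through fetch (uncaught).
4. `return 7` in fetch is not reached; the assignment to value does not complete.
5. `except ValueError` matches → value = 106.
Result: 106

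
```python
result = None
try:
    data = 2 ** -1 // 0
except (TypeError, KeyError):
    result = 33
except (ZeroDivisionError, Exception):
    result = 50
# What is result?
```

Step-by-step execution trace:
1. `data = 2 ** -1 // 0` raises ZeroDivisionError.
2. `except (TypeError, KeyError)` does not match ZeroDivisionError; skipped.
3. `except (ZeroDivisionError, Exception)` matches (ZeroDivisionError is in the tuple) → result = 50.
Result: 50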